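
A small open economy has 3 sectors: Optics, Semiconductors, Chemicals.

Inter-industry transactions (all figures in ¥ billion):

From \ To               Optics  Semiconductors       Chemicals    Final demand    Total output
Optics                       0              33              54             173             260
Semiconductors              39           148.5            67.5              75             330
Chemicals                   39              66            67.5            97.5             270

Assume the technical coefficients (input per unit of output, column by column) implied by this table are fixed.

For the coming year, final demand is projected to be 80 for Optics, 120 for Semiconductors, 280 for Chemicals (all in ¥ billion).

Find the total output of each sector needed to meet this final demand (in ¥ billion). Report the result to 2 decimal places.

x_O = 248.00, x_S = 544.00, x_C = 568.00

Technical coefficients a_ij = z_ij / X_j:
  a_OO = 0/260 = 0.00, a_SO = 39/260 = 0.15, a_CO = 39/260 = 0.15
  a_OS = 33/330 = 0.10, a_SS = 148.5/330 = 0.45, a_CS = 66/330 = 0.20
  a_OC = 54/270 = 0.20, a_SC = 67.5/270 = 0.25, a_CC = 67.5/270 = 0.25
I − A =
  [   1.00    -0.10    -0.20]
  [  -0.15     0.55    -0.25]
  [  -0.15    -0.20     0.75]
Cofactors of I−A, C_ij = (−1)^(i+j)·(minor ij) (rows/columns in the sector order above):
  C_11 = (0.55)(0.75) − (-0.25)(-0.20) = 0.3625
  C_12 = −[(-0.15)(0.75) − (-0.25)(-0.15)] = 0.1500
  C_13 = (-0.15)(-0.20) − (0.55)(-0.15) = 0.1125
  C_21 = −[(-0.10)(0.75) − (-0.20)(-0.20)] = 0.1150
  C_22 = (1.00)(0.75) − (-0.20)(-0.15) = 0.7200
  C_23 = −[(1.00)(-0.20) − (-0.10)(-0.15)] = 0.2150
  C_31 = (-0.10)(-0.25) − (-0.20)(0.55) = 0.1350
  C_32 = −[(1.00)(-0.25) − (-0.20)(-0.15)] = 0.2800
  C_33 = (1.00)(0.55) − (-0.10)(-0.15) = 0.5350
det(I−A) = Σ_j (I−A)_1j·C_1j = (1.00)(0.3625) + (-0.10)(0.1500) + (-0.20)(0.1125) = 0.3250
adj(I−A) = Cᵀ =
  [ 0.3625   0.1150   0.1350]
  [ 0.1500   0.7200   0.2800]
  [ 0.1125   0.2150   0.5350]
(I − A)⁻¹ = adj(I−A) / det(I−A) ≈
  [   1.1154     0.3538     0.4154]
  [   0.4615     2.2154     0.8615]
  [   0.3462     0.6615     1.6462]
x = (I − A)⁻¹ d = adj(I−A)·d / det(I−A), with det(I−A) = 0.3250:
  x_O = (0.3625·80 + 0.1150·120 + 0.1350·280) / 0.3250 = 80.60 / 0.3250 = 248.00
  x_S = (0.1500·80 + 0.7200·120 + 0.2800·280) / 0.3250 = 176.80 / 0.3250 = 544.00
  x_C = (0.1125·80 + 0.2150·120 + 0.5350·280) / 0.3250 = 184.60 / 0.3250 = 568.00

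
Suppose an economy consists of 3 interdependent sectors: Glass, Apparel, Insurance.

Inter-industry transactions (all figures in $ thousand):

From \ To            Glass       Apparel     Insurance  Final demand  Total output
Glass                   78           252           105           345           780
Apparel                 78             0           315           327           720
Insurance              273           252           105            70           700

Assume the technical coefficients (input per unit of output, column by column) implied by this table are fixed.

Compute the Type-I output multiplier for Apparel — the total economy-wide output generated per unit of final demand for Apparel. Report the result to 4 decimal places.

m_A = 3.1209

Technical coefficients a_ij = z_ij / X_j:
  a_GG = 78/780 = 0.10, a_AG = 78/780 = 0.10, a_IG = 273/780 = 0.35
  a_GA = 252/720 = 0.35, a_AA = 0/720 = 0.00, a_IA = 252/720 = 0.35
  a_GI = 105/700 = 0.15, a_AI = 315/700 = 0.45, a_II = 105/700 = 0.15
I − A =
  [   0.90    -0.35    -0.15]
  [  -0.10     1.00    -0.45]
  [  -0.35    -0.35     0.85]
Cofactors of I−A, C_ij = (−1)^(i+j)·(minor ij) (rows/columns in the sector order above):
  C_11 = (1.00)(0.85) − (-0.45)(-0.35) = 0.6925
  C_12 = −[(-0.10)(0.85) − (-0.45)(-0.35)] = 0.2425
  C_13 = (-0.10)(-0.35) − (1.00)(-0.35) = 0.3850
  C_21 = −[(-0.35)(0.85) − (-0.15)(-0.35)] = 0.3500
  C_22 = (0.90)(0.85) − (-0.15)(-0.35) = 0.7125
  C_23 = −[(0.90)(-0.35) − (-0.35)(-0.35)] = 0.4375
  C_31 = (-0.35)(-0.45) − (-0.15)(1.00) = 0.3075
  C_32 = −[(0.90)(-0.45) − (-0.15)(-0.10)] = 0.4200
  C_33 = (0.90)(1.00) − (-0.35)(-0.10) = 0.8650
det(I−A) = Σ_j (I−A)_1j·C_1j = (0.90)(0.6925) + (-0.35)(0.2425) + (-0.15)(0.3850) = 0.480625
adj(I−A) = Cᵀ =
  [ 0.6925   0.3500   0.3075]
  [ 0.2425   0.7125   0.4200]
  [ 0.3850   0.4375   0.8650]
(I − A)⁻¹ = adj(I−A) / det(I−A) ≈
  [   1.44083     0.72822     0.63979]
  [   0.50455     1.48244     0.87386]
  [   0.80104     0.91027     1.79974]
The output multiplier for sector j is the column-j sum of the Leontief inverse (I − A)⁻¹ = adj(I−A) / det(I−A).
Column A of adj(I−A): (0.3500, 0.7125, 0.4375); det(I−A) = 0.480625.
m_A = (0.3500 + 0.7125 + 0.4375) / 0.480625 = 1.50 / 0.480625 ≈ 3.1209.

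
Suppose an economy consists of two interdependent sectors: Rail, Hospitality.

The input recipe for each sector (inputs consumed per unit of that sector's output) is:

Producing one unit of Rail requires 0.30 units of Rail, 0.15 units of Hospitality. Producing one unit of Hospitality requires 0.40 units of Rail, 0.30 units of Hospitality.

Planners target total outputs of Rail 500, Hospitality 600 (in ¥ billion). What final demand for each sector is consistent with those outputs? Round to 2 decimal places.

I − A =
  [   0.70    -0.40]
  [  -0.15     0.70]
d = (I − A) x:
  d_1 = (+0.70)·500 + (-0.40)·600 = 110.00
  d_2 = (-0.15)·500 + (+0.70)·600 = 345.00

d_1 = 110.00, d_2 = 345.00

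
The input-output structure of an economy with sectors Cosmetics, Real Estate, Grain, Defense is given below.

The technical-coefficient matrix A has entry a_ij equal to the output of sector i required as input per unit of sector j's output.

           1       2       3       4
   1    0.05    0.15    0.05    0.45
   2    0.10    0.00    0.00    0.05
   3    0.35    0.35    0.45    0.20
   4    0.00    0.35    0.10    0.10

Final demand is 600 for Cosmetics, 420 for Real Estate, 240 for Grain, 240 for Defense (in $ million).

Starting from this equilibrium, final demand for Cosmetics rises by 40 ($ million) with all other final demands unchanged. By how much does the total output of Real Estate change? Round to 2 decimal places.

Δx_2 = 5.06

I − A =
  [   0.95    -0.15    -0.05    -0.45]
  [  -0.10     1.00     0.00    -0.05]
  [  -0.35    -0.35     0.55    -0.20]
  [   0.00    -0.35    -0.10     0.90]
Compute the cofactors C_ij = (−1)^(i+j)·(3×3 minor ij) of I−A; the adjugate is their transpose:
adj(I−A) = Cᵀ =
  [ 0.463625   0.192875   0.089875   0.262500]
  [ 0.049250   0.419750   0.013750   0.051000]
  [ 0.347375   0.468125   0.809125   0.379500]
  [ 0.057750   0.215250   0.095250   0.495000]
det(I−A) = Σ_j (I−A)_1j·C_1j = (0.95)(0.463625) + (-0.15)(0.049250) + (-0.05)(0.347375) + (-0.45)(0.057750) = 0.3897
(I − A)⁻¹ = adj(I−A) / det(I−A) ≈
  [   1.1897     0.4949     0.2306     0.6736]
  [   0.1264     1.0771     0.0353     0.1309]
  [   0.8914     1.2012     2.0763     0.9738]
  [   0.1482     0.5523     0.2444     1.2702]
Δx = (I − A)⁻¹ Δd with Δd having +40 in the Cosmetics component and 0 elsewhere.
So Δx_2 = L_21 · (+40), where L_21 = adj(I−A)_21 / det(I−A) = 0.049250 / 0.3897.
Δx_2 = 0.049250 × (+40) / 0.3897 = 1.97 / 0.3897 ≈ 5.06.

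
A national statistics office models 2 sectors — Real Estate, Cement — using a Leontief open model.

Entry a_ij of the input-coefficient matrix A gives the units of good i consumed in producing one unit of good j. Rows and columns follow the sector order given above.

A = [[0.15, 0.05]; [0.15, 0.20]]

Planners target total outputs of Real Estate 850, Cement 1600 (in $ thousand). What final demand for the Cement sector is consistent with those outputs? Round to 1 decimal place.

I − A =
  [   0.85    -0.05]
  [  -0.15     0.80]
d = (I − A) x:
  d_R = (+0.85)·850 + (-0.05)·1600 = 642.5
  d_C = (-0.15)·850 + (+0.80)·1600 = 1152.5

d_C = 1152.5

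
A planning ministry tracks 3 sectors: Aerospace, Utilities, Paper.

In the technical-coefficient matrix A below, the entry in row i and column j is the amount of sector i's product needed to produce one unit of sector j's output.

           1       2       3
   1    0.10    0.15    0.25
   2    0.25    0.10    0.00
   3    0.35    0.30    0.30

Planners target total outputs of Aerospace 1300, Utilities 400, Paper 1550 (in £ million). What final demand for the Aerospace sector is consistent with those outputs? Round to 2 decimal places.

I − A =
  [   0.90    -0.15    -0.25]
  [  -0.25     0.90     0.00]
  [  -0.35    -0.30     0.70]
d = (I − A) x:
  d_1 = (+0.90)·1300 + (-0.15)·400 + (-0.25)·1550 = 722.50
  d_2 = (-0.25)·1300 + (+0.90)·400 + (+0.00)·1550 = 35.00
  d_3 = (-0.35)·1300 + (-0.30)·400 + (+0.70)·1550 = 510.00

d_1 = 722.50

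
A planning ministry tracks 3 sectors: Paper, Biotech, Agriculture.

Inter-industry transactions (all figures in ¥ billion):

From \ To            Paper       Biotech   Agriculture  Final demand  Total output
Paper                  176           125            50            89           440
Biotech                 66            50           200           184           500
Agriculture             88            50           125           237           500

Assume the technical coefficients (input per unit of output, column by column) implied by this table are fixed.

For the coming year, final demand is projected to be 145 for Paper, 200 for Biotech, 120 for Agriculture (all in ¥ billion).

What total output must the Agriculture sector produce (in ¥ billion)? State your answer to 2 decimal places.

Technical coefficients a_ij = z_ij / X_j:
  a_PP = 176/440 = 0.40, a_BP = 66/440 = 0.15, a_AP = 88/440 = 0.20
  a_PB = 125/500 = 0.25, a_BB = 50/500 = 0.10, a_AB = 50/500 = 0.10
  a_PA = 50/500 = 0.10, a_BA = 200/500 = 0.40, a_AA = 125/500 = 0.25
I − A =
  [   0.60    -0.25    -0.10]
  [  -0.15     0.90    -0.40]
  [  -0.20    -0.10     0.75]
Cofactors of I−A, C_ij = (−1)^(i+j)·(minor ij) (rows/columns in the sector order above):
  C_11 = (0.90)(0.75) − (-0.40)(-0.10) = 0.6350
  C_12 = −[(-0.15)(0.75) − (-0.40)(-0.20)] = 0.1925
  C_13 = (-0.15)(-0.10) − (0.90)(-0.20) = 0.1950
  C_21 = −[(-0.25)(0.75) − (-0.10)(-0.10)] = 0.1975
  C_22 = (0.60)(0.75) − (-0.10)(-0.20) = 0.4300
  C_23 = −[(0.60)(-0.10) − (-0.25)(-0.20)] = 0.1100
  C_31 = (-0.25)(-0.40) − (-0.10)(0.90) = 0.1900
  C_32 = −[(0.60)(-0.40) − (-0.10)(-0.15)] = 0.2550
  C_33 = (0.60)(0.90) − (-0.25)(-0.15) = 0.5025
det(I−A) = Σ_j (I−A)_1j·C_1j = (0.60)(0.6350) + (-0.25)(0.1925) + (-0.10)(0.1950) = 0.313375
adj(I−A) = Cᵀ =
  [ 0.6350   0.1975   0.1900]
  [ 0.1925   0.4300   0.2550]
  [ 0.1950   0.1100   0.5025]
(I − A)⁻¹ = adj(I−A) / det(I−A) ≈
  [   2.0263     0.6302     0.6063]
  [   0.6143     1.3722     0.8137]
  [   0.6223     0.3510     1.6035]
x = (I − A)⁻¹ d = adj(I−A)·d / det(I−A), with det(I−A) = 0.313375:
  x_P = (0.6350·145 + 0.1975·200 + 0.1900·120) / 0.313375 = 154.375 / 0.313375 ≈ 492.62
  x_B = (0.1925·145 + 0.4300·200 + 0.2550·120) / 0.313375 = 144.5125 / 0.313375 ≈ 461.15
  x_A = (0.1950·145 + 0.1100·200 + 0.5025·120) / 0.313375 = 110.575 / 0.313375 ≈ 352.85

x_A = 352.85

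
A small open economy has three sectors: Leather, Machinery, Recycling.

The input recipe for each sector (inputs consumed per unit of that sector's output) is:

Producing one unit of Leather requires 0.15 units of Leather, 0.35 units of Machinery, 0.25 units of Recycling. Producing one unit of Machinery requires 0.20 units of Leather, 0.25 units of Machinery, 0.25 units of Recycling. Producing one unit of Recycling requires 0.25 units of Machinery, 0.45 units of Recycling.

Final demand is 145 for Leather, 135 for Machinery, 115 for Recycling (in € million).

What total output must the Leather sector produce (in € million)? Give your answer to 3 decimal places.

I − A =
  [   0.85    -0.20     0.00]
  [  -0.35     0.75    -0.25]
  [  -0.25    -0.25     0.55]
Cofactors of I−A, C_ij = (−1)^(i+j)·(minor ij) (rows/columns in the sector order above):
  C_11 = (0.75)(0.55) − (-0.25)(-0.25) = 0.3500
  C_12 = −[(-0.35)(0.55) − (-0.25)(-0.25)] = 0.2550
  C_13 = (-0.35)(-0.25) − (0.75)(-0.25) = 0.2750
  C_21 = −[(-0.20)(0.55) − (0.00)(-0.25)] = 0.1100
  C_22 = (0.85)(0.55) − (0.00)(-0.25) = 0.4675
  C_23 = −[(0.85)(-0.25) − (-0.20)(-0.25)] = 0.2625
  C_31 = (-0.20)(-0.25) − (0.00)(0.75) = 0.0500
  C_32 = −[(0.85)(-0.25) − (0.00)(-0.35)] = 0.2125
  C_33 = (0.85)(0.75) − (-0.20)(-0.35) = 0.5675
det(I−A) = Σ_j (I−A)_1j·C_1j = (0.85)(0.3500) + (-0.20)(0.2550) + (0.00)(0.2750) = 0.2465
adj(I−A) = Cᵀ =
  [ 0.3500   0.1100   0.0500]
  [ 0.2550   0.4675   0.2125]
  [ 0.2750   0.2625   0.5675]
(I − A)⁻¹ = adj(I−A) / det(I−A) ≈
  [   1.4199     0.4462     0.2028]
  [   1.0345     1.8966     0.8621]
  [   1.1156     1.0649     2.3022]
x = (I − A)⁻¹ d = adj(I−A)·d / det(I−A), with det(I−A) = 0.2465:
  x_L = (0.3500·145 + 0.1100·135 + 0.0500·115) / 0.2465 = 71.35 / 0.2465 ≈ 289.452
  x_M = (0.2550·145 + 0.4675·135 + 0.2125·115) / 0.2465 = 124.525 / 0.2465 ≈ 505.172
  x_R = (0.2750·145 + 0.2625·135 + 0.5675·115) / 0.2465 = 140.575 / 0.2465 ≈ 570.284

x_L = 289.452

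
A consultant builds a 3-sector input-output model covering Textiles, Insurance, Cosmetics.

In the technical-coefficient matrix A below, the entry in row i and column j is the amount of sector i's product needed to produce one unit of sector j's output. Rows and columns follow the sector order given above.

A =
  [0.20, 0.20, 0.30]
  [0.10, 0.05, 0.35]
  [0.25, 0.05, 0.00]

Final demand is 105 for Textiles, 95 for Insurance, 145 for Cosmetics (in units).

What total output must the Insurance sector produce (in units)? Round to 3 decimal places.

I − A =
  [   0.80    -0.20    -0.30]
  [  -0.10     0.95    -0.35]
  [  -0.25    -0.05     1.00]
Cofactors of I−A, C_ij = (−1)^(i+j)·(minor ij) (rows/columns in the sector order above):
  C_11 = (0.95)(1.00) − (-0.35)(-0.05) = 0.9325
  C_12 = −[(-0.10)(1.00) − (-0.35)(-0.25)] = 0.1875
  C_13 = (-0.10)(-0.05) − (0.95)(-0.25) = 0.2425
  C_21 = −[(-0.20)(1.00) − (-0.30)(-0.05)] = 0.2150
  C_22 = (0.80)(1.00) − (-0.30)(-0.25) = 0.7250
  C_23 = −[(0.80)(-0.05) − (-0.20)(-0.25)] = 0.0900
  C_31 = (-0.20)(-0.35) − (-0.30)(0.95) = 0.3550
  C_32 = −[(0.80)(-0.35) − (-0.30)(-0.10)] = 0.3100
  C_33 = (0.80)(0.95) − (-0.20)(-0.10) = 0.7400
det(I−A) = Σ_j (I−A)_1j·C_1j = (0.80)(0.9325) + (-0.20)(0.1875) + (-0.30)(0.2425) = 0.63575
adj(I−A) = Cᵀ =
  [ 0.9325   0.2150   0.3550]
  [ 0.1875   0.7250   0.3100]
  [ 0.2425   0.0900   0.7400]
(I − A)⁻¹ = adj(I−A) / det(I−A) ≈
  [   1.4668     0.3382     0.5584]
  [   0.2949     1.1404     0.4876]
  [   0.3814     0.1416     1.1640]
x = (I − A)⁻¹ d = adj(I−A)·d / det(I−A), with det(I−A) = 0.63575:
  x_1 = (0.9325·105 + 0.2150·95 + 0.3550·145) / 0.63575 = 169.8125 / 0.63575 ≈ 267.106
  x_2 = (0.1875·105 + 0.7250·95 + 0.3100·145) / 0.63575 = 133.5125 / 0.63575 ≈ 210.008
  x_3 = (0.2425·105 + 0.0900·95 + 0.7400·145) / 0.63575 = 141.3125 / 0.63575 ≈ 222.277

x_2 = 210.008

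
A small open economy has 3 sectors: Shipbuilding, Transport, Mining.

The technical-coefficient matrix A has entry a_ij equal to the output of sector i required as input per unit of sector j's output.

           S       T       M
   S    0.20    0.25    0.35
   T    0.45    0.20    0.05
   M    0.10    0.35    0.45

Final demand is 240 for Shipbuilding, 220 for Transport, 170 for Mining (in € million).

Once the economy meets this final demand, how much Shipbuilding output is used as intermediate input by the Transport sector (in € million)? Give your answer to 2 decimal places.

z_ST = 238.95

I − A =
  [   0.80    -0.25    -0.35]
  [  -0.45     0.80    -0.05]
  [  -0.10    -0.35     0.55]
Cofactors of I−A, C_ij = (−1)^(i+j)·(minor ij) (rows/columns in the sector order above):
  C_11 = (0.80)(0.55) − (-0.05)(-0.35) = 0.4225
  C_12 = −[(-0.45)(0.55) − (-0.05)(-0.10)] = 0.2525
  C_13 = (-0.45)(-0.35) − (0.80)(-0.10) = 0.2375
  C_21 = −[(-0.25)(0.55) − (-0.35)(-0.35)] = 0.2600
  C_22 = (0.80)(0.55) − (-0.35)(-0.10) = 0.4050
  C_23 = −[(0.80)(-0.35) − (-0.25)(-0.10)] = 0.3050
  C_31 = (-0.25)(-0.05) − (-0.35)(0.80) = 0.2925
  C_32 = −[(0.80)(-0.05) − (-0.35)(-0.45)] = 0.1975
  C_33 = (0.80)(0.80) − (-0.25)(-0.45) = 0.5275
det(I−A) = Σ_j (I−A)_1j·C_1j = (0.80)(0.4225) + (-0.25)(0.2525) + (-0.35)(0.2375) = 0.19175
adj(I−A) = Cᵀ =
  [ 0.4225   0.2600   0.2925]
  [ 0.2525   0.4050   0.1975]
  [ 0.2375   0.3050   0.5275]
(I − A)⁻¹ = adj(I−A) / det(I−A) ≈
  [   2.2034     1.3559     1.5254]
  [   1.3168     2.1121     1.0300]
  [   1.2386     1.5906     2.7510]
First solve x = (I − A)⁻¹ d = adj(I−A)·d / det(I−A); in particular x_T = (0.2525·240 + 0.4050·220 + 0.1975·170) / 0.19175 = 183.275 / 0.19175 ≈ 955.8018.
Intermediate flow from S to T: z_ST = a_ST · x_T = 0.25 × 183.275 / 0.19175 = 45.81875 / 0.19175 ≈ 238.95.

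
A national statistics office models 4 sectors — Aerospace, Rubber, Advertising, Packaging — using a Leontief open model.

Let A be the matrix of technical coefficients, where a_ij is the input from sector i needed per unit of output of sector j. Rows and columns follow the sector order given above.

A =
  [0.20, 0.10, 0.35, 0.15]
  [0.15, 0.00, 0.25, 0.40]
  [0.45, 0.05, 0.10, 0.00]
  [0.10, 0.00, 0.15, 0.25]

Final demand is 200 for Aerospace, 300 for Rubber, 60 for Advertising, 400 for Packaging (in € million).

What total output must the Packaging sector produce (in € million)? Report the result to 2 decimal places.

I − A =
  [   0.80    -0.10    -0.35    -0.15]
  [  -0.15     1.00    -0.25    -0.40]
  [  -0.45    -0.05     0.90     0.00]
  [  -0.10     0.00    -0.15     0.75]
Compute the cofactors C_ij = (−1)^(i+j)·(3×3 minor ij) of I−A; the adjugate is their transpose:
adj(I−A) = Cᵀ =
  [ 0.662625   0.081750   0.309750   0.176125]
  [ 0.248625   0.398250   0.251000   0.262125]
  [ 0.345125   0.063000   0.569750   0.102625]
  [ 0.157375   0.023500   0.155250   0.525125]
det(I−A) = Σ_j (I−A)_1j·C_1j = (0.80)(0.662625) + (-0.10)(0.248625) + (-0.35)(0.345125) + (-0.15)(0.157375) = 0.3608375
(I − A)⁻¹ = adj(I−A) / det(I−A) ≈
  [   1.8364     0.2266     0.8584     0.4881]
  [   0.6890     1.1037     0.6956     0.7264]
  [   0.9565     0.1746     1.5790     0.2844]
  [   0.4361     0.0651     0.4302     1.4553]
x = (I − A)⁻¹ d = adj(I−A)·d / det(I−A), with det(I−A) = 0.3608375:
  x_1 = (0.662625·200 + 0.081750·300 + 0.309750·60 + 0.176125·400) / 0.3608375 = 246.085 / 0.3608375 ≈ 681.98
  x_2 = (0.248625·200 + 0.398250·300 + 0.251000·60 + 0.262125·400) / 0.3608375 = 289.11 / 0.3608375 ≈ 801.22
  x_3 = (0.345125·200 + 0.063000·300 + 0.569750·60 + 0.102625·400) / 0.3608375 = 163.16 / 0.3608375 ≈ 452.17
  x_4 = (0.157375·200 + 0.023500·300 + 0.155250·60 + 0.525125·400) / 0.3608375 = 257.89 / 0.3608375 ≈ 714.70

x_4 = 714.70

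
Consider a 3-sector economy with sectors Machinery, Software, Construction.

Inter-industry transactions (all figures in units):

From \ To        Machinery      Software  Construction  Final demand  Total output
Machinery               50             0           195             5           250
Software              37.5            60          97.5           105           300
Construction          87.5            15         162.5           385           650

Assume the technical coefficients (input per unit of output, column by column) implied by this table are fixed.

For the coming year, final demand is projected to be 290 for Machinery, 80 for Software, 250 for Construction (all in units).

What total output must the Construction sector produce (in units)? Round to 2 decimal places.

Technical coefficients a_ij = z_ij / X_j:
  a_MM = 50/250 = 0.20, a_SM = 37.5/250 = 0.15, a_CM = 87.5/250 = 0.35
  a_MS = 0/300 = 0.00, a_SS = 60/300 = 0.20, a_CS = 15/300 = 0.05
  a_MC = 195/650 = 0.30, a_SC = 97.5/650 = 0.15, a_CC = 162.5/650 = 0.25
I − A =
  [   0.80     0.00    -0.30]
  [  -0.15     0.80    -0.15]
  [  -0.35    -0.05     0.75]
Cofactors of I−A, C_ij = (−1)^(i+j)·(minor ij) (rows/columns in the sector order above):
  C_11 = (0.80)(0.75) − (-0.15)(-0.05) = 0.5925
  C_12 = −[(-0.15)(0.75) − (-0.15)(-0.35)] = 0.1650
  C_13 = (-0.15)(-0.05) − (0.80)(-0.35) = 0.2875
  C_21 = −[(0.00)(0.75) − (-0.30)(-0.05)] = 0.0150
  C_22 = (0.80)(0.75) − (-0.30)(-0.35) = 0.4950
  C_23 = −[(0.80)(-0.05) − (0.00)(-0.35)] = 0.0400
  C_31 = (0.00)(-0.15) − (-0.30)(0.80) = 0.2400
  C_32 = −[(0.80)(-0.15) − (-0.30)(-0.15)] = 0.1650
  C_33 = (0.80)(0.80) − (0.00)(-0.15) = 0.6400
det(I−A) = Σ_j (I−A)_1j·C_1j = (0.80)(0.5925) + (0.00)(0.1650) + (-0.30)(0.2875) = 0.38775
adj(I−A) = Cᵀ =
  [ 0.5925   0.0150   0.2400]
  [ 0.1650   0.4950   0.1650]
  [ 0.2875   0.0400   0.6400]
(I − A)⁻¹ = adj(I−A) / det(I−A) ≈
  [   1.5280     0.0387     0.6190]
  [   0.4255     1.2766     0.4255]
  [   0.7415     0.1032     1.6505]
x = (I − A)⁻¹ d = adj(I−A)·d / det(I−A), with det(I−A) = 0.38775:
  x_M = (0.5925·290 + 0.0150·80 + 0.2400·250) / 0.38775 = 233.025 / 0.38775 ≈ 600.97
  x_S = (0.1650·290 + 0.4950·80 + 0.1650·250) / 0.38775 = 128.70 / 0.38775 ≈ 331.91
  x_C = (0.2875·290 + 0.0400·80 + 0.6400·250) / 0.38775 = 246.575 / 0.38775 ≈ 635.91

x_C = 635.91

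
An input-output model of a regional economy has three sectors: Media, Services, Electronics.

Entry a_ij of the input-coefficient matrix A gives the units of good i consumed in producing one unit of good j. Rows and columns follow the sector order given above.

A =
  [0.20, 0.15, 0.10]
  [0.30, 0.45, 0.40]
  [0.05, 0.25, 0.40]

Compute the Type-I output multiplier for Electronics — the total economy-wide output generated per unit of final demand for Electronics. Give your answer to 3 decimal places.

I − A =
  [   0.80    -0.15    -0.10]
  [  -0.30     0.55    -0.40]
  [  -0.05    -0.25     0.60]
Cofactors of I−A, C_ij = (−1)^(i+j)·(minor ij) (rows/columns in the sector order above):
  C_11 = (0.55)(0.60) − (-0.40)(-0.25) = 0.2300
  C_12 = −[(-0.30)(0.60) − (-0.40)(-0.05)] = 0.2000
  C_13 = (-0.30)(-0.25) − (0.55)(-0.05) = 0.1025
  C_21 = −[(-0.15)(0.60) − (-0.10)(-0.25)] = 0.1150
  C_22 = (0.80)(0.60) − (-0.10)(-0.05) = 0.4750
  C_23 = −[(0.80)(-0.25) − (-0.15)(-0.05)] = 0.2075
  C_31 = (-0.15)(-0.40) − (-0.10)(0.55) = 0.1150
  C_32 = −[(0.80)(-0.40) − (-0.10)(-0.30)] = 0.3500
  C_33 = (0.80)(0.55) − (-0.15)(-0.30) = 0.3950
det(I−A) = Σ_j (I−A)_1j·C_1j = (0.80)(0.2300) + (-0.15)(0.2000) + (-0.10)(0.1025) = 0.14375
adj(I−A) = Cᵀ =
  [ 0.2300   0.1150   0.1150]
  [ 0.2000   0.4750   0.3500]
  [ 0.1025   0.2075   0.3950]
(I − A)⁻¹ = adj(I−A) / det(I−A) ≈
  [   1.6000     0.8000     0.8000]
  [   1.3913     3.3043     2.4348]
  [   0.7130     1.4435     2.7478]
The output multiplier for sector j is the column-j sum of the Leontief inverse (I − A)⁻¹ = adj(I−A) / det(I−A).
Column E of adj(I−A): (0.1150, 0.3500, 0.3950); det(I−A) = 0.14375.
m_E = (0.1150 + 0.3500 + 0.3950) / 0.14375 = 0.86 / 0.14375 ≈ 5.983.

m_E = 5.983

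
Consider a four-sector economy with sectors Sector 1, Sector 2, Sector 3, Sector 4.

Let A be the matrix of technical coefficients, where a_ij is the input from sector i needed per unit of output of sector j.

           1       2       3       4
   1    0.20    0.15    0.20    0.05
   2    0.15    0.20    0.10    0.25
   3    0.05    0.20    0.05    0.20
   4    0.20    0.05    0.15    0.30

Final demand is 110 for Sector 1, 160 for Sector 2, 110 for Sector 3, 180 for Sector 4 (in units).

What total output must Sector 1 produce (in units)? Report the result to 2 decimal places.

I − A =
  [   0.80    -0.15    -0.20    -0.05]
  [  -0.15     0.80    -0.10    -0.25]
  [  -0.05    -0.20     0.95    -0.20]
  [  -0.20    -0.05    -0.15     0.70]
Compute the cofactors C_ij = (−1)^(i+j)·(3×3 minor ij) of I−A; the adjugate is their transpose:
adj(I−A) = Cᵀ =
  [ 0.473625   0.129125   0.131875   0.117625]
  [ 0.152125   0.483125   0.117125   0.216875]
  [ 0.091875   0.129375   0.406375   0.168875]
  [ 0.165875   0.099125   0.133125   0.555875]
det(I−A) = Σ_j (I−A)_1j·C_1j = (0.80)(0.473625) + (-0.15)(0.152125) + (-0.20)(0.091875) + (-0.05)(0.165875) = 0.3294125
(I − A)⁻¹ = adj(I−A) / det(I−A) ≈
  [   1.4378     0.3920     0.4003     0.3571]
  [   0.4618     1.4666     0.3556     0.6584]
  [   0.2789     0.3927     1.2336     0.5127]
  [   0.5035     0.3009     0.4041     1.6875]
x = (I − A)⁻¹ d = adj(I−A)·d / det(I−A), with det(I−A) = 0.3294125:
  x_1 = (0.473625·110 + 0.129125·160 + 0.131875·110 + 0.117625·180) / 0.3294125 = 108.4375 / 0.3294125 ≈ 329.18
  x_2 = (0.152125·110 + 0.483125·160 + 0.117125·110 + 0.216875·180) / 0.3294125 = 145.955 / 0.3294125 ≈ 443.08
  x_3 = (0.091875·110 + 0.129375·160 + 0.406375·110 + 0.168875·180) / 0.3294125 = 105.905 / 0.3294125 ≈ 321.50
  x_4 = (0.165875·110 + 0.099125·160 + 0.133125·110 + 0.555875·180) / 0.3294125 = 148.8075 / 0.3294125 ≈ 451.74

x_1 = 329.18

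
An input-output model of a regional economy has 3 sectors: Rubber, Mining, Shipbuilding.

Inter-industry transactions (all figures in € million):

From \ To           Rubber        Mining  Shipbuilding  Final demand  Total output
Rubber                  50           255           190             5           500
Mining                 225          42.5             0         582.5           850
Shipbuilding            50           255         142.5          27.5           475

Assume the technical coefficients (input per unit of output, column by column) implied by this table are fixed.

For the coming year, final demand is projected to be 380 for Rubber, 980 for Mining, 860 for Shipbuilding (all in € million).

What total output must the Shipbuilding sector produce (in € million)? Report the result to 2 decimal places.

x_3 = 2428.64

Technical coefficients a_ij = z_ij / X_j:
  a_11 = 50/500 = 0.10, a_21 = 225/500 = 0.45, a_31 = 50/500 = 0.10
  a_12 = 255/850 = 0.30, a_22 = 42.5/850 = 0.05, a_32 = 255/850 = 0.30
  a_13 = 190/475 = 0.40, a_23 = 0/475 = 0.00, a_33 = 142.5/475 = 0.30
I − A =
  [   0.90    -0.30    -0.40]
  [  -0.45     0.95     0.00]
  [  -0.10    -0.30     0.70]
Cofactors of I−A, C_ij = (−1)^(i+j)·(minor ij) (rows/columns in the sector order above):
  C_11 = (0.95)(0.70) − (0.00)(-0.30) = 0.6650
  C_12 = −[(-0.45)(0.70) − (0.00)(-0.10)] = 0.3150
  C_13 = (-0.45)(-0.30) − (0.95)(-0.10) = 0.2300
  C_21 = −[(-0.30)(0.70) − (-0.40)(-0.30)] = 0.3300
  C_22 = (0.90)(0.70) − (-0.40)(-0.10) = 0.5900
  C_23 = −[(0.90)(-0.30) − (-0.30)(-0.10)] = 0.3000
  C_31 = (-0.30)(0.00) − (-0.40)(0.95) = 0.3800
  C_32 = −[(0.90)(0.00) − (-0.40)(-0.45)] = 0.1800
  C_33 = (0.90)(0.95) − (-0.30)(-0.45) = 0.7200
det(I−A) = Σ_j (I−A)_1j·C_1j = (0.90)(0.6650) + (-0.30)(0.3150) + (-0.40)(0.2300) = 0.4120
adj(I−A) = Cᵀ =
  [ 0.6650   0.3300   0.3800]
  [ 0.3150   0.5900   0.1800]
  [ 0.2300   0.3000   0.7200]
(I − A)⁻¹ = adj(I−A) / det(I−A) ≈
  [   1.6141     0.8010     0.9223]
  [   0.7646     1.4320     0.4369]
  [   0.5583     0.7282     1.7476]
x = (I − A)⁻¹ d = adj(I−A)·d / det(I−A), with det(I−A) = 0.4120:
  x_1 = (0.6650·380 + 0.3300·980 + 0.3800·860) / 0.4120 = 902.90 / 0.4120 ≈ 2191.50
  x_2 = (0.3150·380 + 0.5900·980 + 0.1800·860) / 0.4120 = 852.70 / 0.4120 ≈ 2069.66
  x_3 = (0.2300·380 + 0.3000·980 + 0.7200·860) / 0.4120 = 1000.60 / 0.4120 ≈ 2428.64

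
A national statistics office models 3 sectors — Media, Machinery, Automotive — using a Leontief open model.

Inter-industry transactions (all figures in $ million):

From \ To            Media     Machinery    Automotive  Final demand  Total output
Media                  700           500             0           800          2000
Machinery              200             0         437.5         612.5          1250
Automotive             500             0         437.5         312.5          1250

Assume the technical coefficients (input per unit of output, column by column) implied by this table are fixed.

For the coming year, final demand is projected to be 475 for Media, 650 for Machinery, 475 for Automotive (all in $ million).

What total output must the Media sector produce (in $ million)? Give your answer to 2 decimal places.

Technical coefficients a_ij = z_ij / X_j:
  a_11 = 700/2000 = 0.35, a_21 = 200/2000 = 0.10, a_31 = 500/2000 = 0.25
  a_12 = 500/1250 = 0.40, a_22 = 0/1250 = 0.00, a_32 = 0/1250 = 0.00
  a_13 = 0/1250 = 0.00, a_23 = 437.5/1250 = 0.35, a_33 = 437.5/1250 = 0.35
I − A =
  [   0.65    -0.40     0.00]
  [  -0.10     1.00    -0.35]
  [  -0.25     0.00     0.65]
Cofactors of I−A, C_ij = (−1)^(i+j)·(minor ij) (rows/columns in the sector order above):
  C_11 = (1.00)(0.65) − (-0.35)(0.00) = 0.6500
  C_12 = −[(-0.10)(0.65) − (-0.35)(-0.25)] = 0.1525
  C_13 = (-0.10)(0.00) − (1.00)(-0.25) = 0.2500
  C_21 = −[(-0.40)(0.65) − (0.00)(0.00)] = 0.2600
  C_22 = (0.65)(0.65) − (0.00)(-0.25) = 0.4225
  C_23 = −[(0.65)(0.00) − (-0.40)(-0.25)] = 0.1000
  C_31 = (-0.40)(-0.35) − (0.00)(1.00) = 0.1400
  C_32 = −[(0.65)(-0.35) − (0.00)(-0.10)] = 0.2275
  C_33 = (0.65)(1.00) − (-0.40)(-0.10) = 0.6100
det(I−A) = Σ_j (I−A)_1j·C_1j = (0.65)(0.6500) + (-0.40)(0.1525) + (0.00)(0.2500) = 0.3615
adj(I−A) = Cᵀ =
  [ 0.6500   0.2600   0.1400]
  [ 0.1525   0.4225   0.2275]
  [ 0.2500   0.1000   0.6100]
(I − A)⁻¹ = adj(I−A) / det(I−A) ≈
  [   1.7981     0.7192     0.3873]
  [   0.4219     1.1687     0.6293]
  [   0.6916     0.2766     1.6874]
x = (I − A)⁻¹ d = adj(I−A)·d / det(I−A), with det(I−A) = 0.3615:
  x_1 = (0.6500·475 + 0.2600·650 + 0.1400·475) / 0.3615 = 544.25 / 0.3615 ≈ 1505.53
  x_2 = (0.1525·475 + 0.4225·650 + 0.2275·475) / 0.3615 = 455.125 / 0.3615 ≈ 1258.99
  x_3 = (0.2500·475 + 0.1000·650 + 0.6100·475) / 0.3615 = 473.50 / 0.3615 ≈ 1309.82

x_1 = 1505.53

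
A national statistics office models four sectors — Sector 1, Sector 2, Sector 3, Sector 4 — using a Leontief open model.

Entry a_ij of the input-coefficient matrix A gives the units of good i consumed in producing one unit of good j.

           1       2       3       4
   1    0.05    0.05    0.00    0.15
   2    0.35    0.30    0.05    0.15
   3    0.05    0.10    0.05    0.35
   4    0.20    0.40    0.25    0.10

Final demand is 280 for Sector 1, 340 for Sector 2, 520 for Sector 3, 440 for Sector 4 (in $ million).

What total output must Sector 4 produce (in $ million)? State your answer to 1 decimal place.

x_4 = 1501.3

I − A =
  [   0.95    -0.05     0.00    -0.15]
  [  -0.35     0.70    -0.05    -0.15]
  [  -0.05    -0.10     0.95    -0.35]
  [  -0.20    -0.40    -0.25     0.90]
Compute the cofactors C_ij = (−1)^(i+j)·(3×3 minor ij) of I−A; the adjugate is their transpose:
adj(I−A) = Cᵀ =
  [ 0.465000   0.099125   0.033375   0.107000]
  [ 0.304750   0.698750   0.090000   0.202250]
  [ 0.161000   0.224250   0.482250   0.251750]
  [ 0.283500   0.394875   0.181375   0.610250]
det(I−A) = Σ_j (I−A)_1j·C_1j = (0.95)(0.465000) + (-0.05)(0.304750) + (0.00)(0.161000) + (-0.15)(0.283500) = 0.3839875
(I − A)⁻¹ = adj(I−A) / det(I−A) ≈
  [   1.2110     0.2581     0.0869     0.2787]
  [   0.7936     1.8197     0.2344     0.5267]
  [   0.4193     0.5840     1.2559     0.6556]
  [   0.7383     1.0284     0.4723     1.5892]
x = (I − A)⁻¹ d = adj(I−A)·d / det(I−A), with det(I−A) = 0.3839875:
  x_1 = (0.465000·280 + 0.099125·340 + 0.033375·520 + 0.107000·440) / 0.3839875 = 228.3375 / 0.3839875 ≈ 594.6
  x_2 = (0.304750·280 + 0.698750·340 + 0.090000·520 + 0.202250·440) / 0.3839875 = 458.695 / 0.3839875 ≈ 1194.6
  x_3 = (0.161000·280 + 0.224250·340 + 0.482250·520 + 0.251750·440) / 0.3839875 = 482.865 / 0.3839875 ≈ 1257.5
  x_4 = (0.283500·280 + 0.394875·340 + 0.181375·520 + 0.610250·440) / 0.3839875 = 576.4625 / 0.3839875 ≈ 1501.3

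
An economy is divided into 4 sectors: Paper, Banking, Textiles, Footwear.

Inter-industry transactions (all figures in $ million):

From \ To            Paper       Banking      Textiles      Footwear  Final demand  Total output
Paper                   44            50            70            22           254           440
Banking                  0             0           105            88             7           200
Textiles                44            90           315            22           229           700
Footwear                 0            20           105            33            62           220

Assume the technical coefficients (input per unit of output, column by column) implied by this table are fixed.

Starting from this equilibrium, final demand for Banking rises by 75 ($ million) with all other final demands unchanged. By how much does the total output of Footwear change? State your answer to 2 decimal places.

Technical coefficients a_ij = z_ij / X_j:
  a_PP = 44/440 = 0.10, a_BP = 0/440 = 0.00, a_TP = 44/440 = 0.10, a_FP = 0/440 = 0.00
  a_PB = 50/200 = 0.25, a_BB = 0/200 = 0.00, a_TB = 90/200 = 0.45, a_FB = 20/200 = 0.10
  a_PT = 70/700 = 0.10, a_BT = 105/700 = 0.15, a_TT = 315/700 = 0.45, a_FT = 105/700 = 0.15
  a_PF = 22/220 = 0.10, a_BF = 88/220 = 0.40, a_TF = 22/220 = 0.10, a_FF = 33/220 = 0.15
I − A =
  [   0.90    -0.25    -0.10    -0.10]
  [   0.00     1.00    -0.15    -0.40]
  [  -0.10    -0.45     0.55    -0.10]
  [   0.00    -0.10    -0.15     0.85]
Compute the cofactors C_ij = (−1)^(i+j)·(3×3 minor ij) of I−A; the adjugate is their transpose:
adj(I−A) = Cᵀ =
  [ 0.344625   0.164625   0.144375   0.135000]
  [ 0.018750   0.397250   0.168750   0.209000]
  [ 0.081000   0.375500   0.729000   0.272000]
  [ 0.016500   0.113000   0.148500   0.420500]
det(I−A) = Σ_j (I−A)_1j·C_1j = (0.90)(0.344625) + (-0.25)(0.018750) + (-0.10)(0.081000) + (-0.10)(0.016500) = 0.295725
(I − A)⁻¹ = adj(I−A) / det(I−A) ≈
  [   1.1654     0.5567     0.4882     0.4565]
  [   0.0634     1.3433     0.5706     0.7067]
  [   0.2739     1.2698     2.4651     0.9198]
  [   0.0558     0.3821     0.5022     1.4219]
Δx = (I − A)⁻¹ Δd with Δd having +75 in the Banking component and 0 elsewhere.
So Δx_F = L_FB · (+75), where L_FB = adj(I−A)_FB / det(I−A) = 0.113000 / 0.295725.
Δx_F = 0.113000 × (+75) / 0.295725 = 8.475 / 0.295725 ≈ 28.66.

Δx_F = 28.66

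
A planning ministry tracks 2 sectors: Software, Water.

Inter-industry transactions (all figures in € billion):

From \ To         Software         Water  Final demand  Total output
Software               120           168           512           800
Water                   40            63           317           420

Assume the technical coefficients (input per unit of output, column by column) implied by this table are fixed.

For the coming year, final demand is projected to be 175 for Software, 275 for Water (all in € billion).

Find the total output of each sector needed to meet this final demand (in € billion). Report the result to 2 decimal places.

x_1 = 368.33, x_2 = 345.20

Technical coefficients a_ij = z_ij / X_j:
  a_11 = 120/800 = 0.15, a_21 = 40/800 = 0.05
  a_12 = 168/420 = 0.40, a_22 = 63/420 = 0.15
I − A =
  [   0.85    -0.40]
  [  -0.05     0.85]
det(I−A) = (0.85)(0.85) − (-0.40)(-0.05) = 0.7025
adj(I−A) = [[0.85, 0.40], [0.05, 0.85]]
(I − A)⁻¹ = adj(I−A) / det(I−A) ≈
  [   1.2100     0.5694]
  [   0.0712     1.2100]
x = (I − A)⁻¹ d = adj(I−A)·d / det(I−A), with det(I−A) = 0.7025:
  x_1 = (0.85·175 + 0.40·275) / 0.7025 = 258.75 / 0.7025 ≈ 368.33
  x_2 = (0.05·175 + 0.85·275) / 0.7025 = 242.50 / 0.7025 ≈ 345.20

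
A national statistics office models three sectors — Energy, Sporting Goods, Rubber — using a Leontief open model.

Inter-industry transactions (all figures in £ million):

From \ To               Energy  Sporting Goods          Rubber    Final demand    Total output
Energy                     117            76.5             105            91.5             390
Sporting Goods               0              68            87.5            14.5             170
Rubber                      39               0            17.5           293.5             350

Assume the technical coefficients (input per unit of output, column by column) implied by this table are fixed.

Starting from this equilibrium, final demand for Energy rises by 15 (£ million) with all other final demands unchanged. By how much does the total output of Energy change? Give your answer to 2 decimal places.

Δx_E = 23.12

Technical coefficients a_ij = z_ij / X_j:
  a_EE = 117/390 = 0.30, a_SE = 0/390 = 0.00, a_RE = 39/390 = 0.10
  a_ES = 76.5/170 = 0.45, a_SS = 68/170 = 0.40, a_RS = 0/170 = 0.00
  a_ER = 105/350 = 0.30, a_SR = 87.5/350 = 0.25, a_RR = 17.5/350 = 0.05
I − A =
  [   0.70    -0.45    -0.30]
  [   0.00     0.60    -0.25]
  [  -0.10     0.00     0.95]
Cofactors of I−A, C_ij = (−1)^(i+j)·(minor ij) (rows/columns in the sector order above):
  C_11 = (0.60)(0.95) − (-0.25)(0.00) = 0.5700
  C_12 = −[(0.00)(0.95) − (-0.25)(-0.10)] = 0.0250
  C_13 = (0.00)(0.00) − (0.60)(-0.10) = 0.0600
  C_21 = −[(-0.45)(0.95) − (-0.30)(0.00)] = 0.4275
  C_22 = (0.70)(0.95) − (-0.30)(-0.10) = 0.6350
  C_23 = −[(0.70)(0.00) − (-0.45)(-0.10)] = 0.0450
  C_31 = (-0.45)(-0.25) − (-0.30)(0.60) = 0.2925
  C_32 = −[(0.70)(-0.25) − (-0.30)(0.00)] = 0.1750
  C_33 = (0.70)(0.60) − (-0.45)(0.00) = 0.4200
det(I−A) = Σ_j (I−A)_1j·C_1j = (0.70)(0.5700) + (-0.45)(0.0250) + (-0.30)(0.0600) = 0.36975
adj(I−A) = Cᵀ =
  [ 0.5700   0.4275   0.2925]
  [ 0.0250   0.6350   0.1750]
  [ 0.0600   0.0450   0.4200]
(I − A)⁻¹ = adj(I−A) / det(I−A) ≈
  [   1.5416     1.1562     0.7911]
  [   0.0676     1.7174     0.4733]
  [   0.1623     0.1217     1.1359]
Δx = (I − A)⁻¹ Δd with Δd having +15 in the Energy component and 0 elsewhere.
So Δx_E = L_EE · (+15), where L_EE = adj(I−A)_EE / det(I−A) = 0.5700 / 0.36975.
Δx_E = 0.5700 × (+15) / 0.36975 = 8.55 / 0.36975 ≈ 23.12.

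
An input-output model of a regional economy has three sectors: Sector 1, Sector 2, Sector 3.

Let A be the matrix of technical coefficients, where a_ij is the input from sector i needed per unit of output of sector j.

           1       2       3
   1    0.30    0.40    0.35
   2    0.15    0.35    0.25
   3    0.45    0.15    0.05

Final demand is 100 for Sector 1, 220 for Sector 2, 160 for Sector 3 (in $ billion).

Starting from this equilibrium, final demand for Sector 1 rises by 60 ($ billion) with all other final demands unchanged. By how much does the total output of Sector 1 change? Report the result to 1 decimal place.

Δx_1 = 179.6

I − A =
  [   0.70    -0.40    -0.35]
  [  -0.15     0.65    -0.25]
  [  -0.45    -0.15     0.95]
Cofactors of I−A, C_ij = (−1)^(i+j)·(minor ij) (rows/columns in the sector order above):
  C_11 = (0.65)(0.95) − (-0.25)(-0.15) = 0.5800
  C_12 = −[(-0.15)(0.95) − (-0.25)(-0.45)] = 0.2550
  C_13 = (-0.15)(-0.15) − (0.65)(-0.45) = 0.3150
  C_21 = −[(-0.40)(0.95) − (-0.35)(-0.15)] = 0.4325
  C_22 = (0.70)(0.95) − (-0.35)(-0.45) = 0.5075
  C_23 = −[(0.70)(-0.15) − (-0.40)(-0.45)] = 0.2850
  C_31 = (-0.40)(-0.25) − (-0.35)(0.65) = 0.3275
  C_32 = −[(0.70)(-0.25) − (-0.35)(-0.15)] = 0.2275
  C_33 = (0.70)(0.65) − (-0.40)(-0.15) = 0.3950
det(I−A) = Σ_j (I−A)_1j·C_1j = (0.70)(0.5800) + (-0.40)(0.2550) + (-0.35)(0.3150) = 0.19375
adj(I−A) = Cᵀ =
  [ 0.5800   0.4325   0.3275]
  [ 0.2550   0.5075   0.2275]
  [ 0.3150   0.2850   0.3950]
(I − A)⁻¹ = adj(I−A) / det(I−A) ≈
  [   2.9935     2.2323     1.6903]
  [   1.3161     2.6194     1.1742]
  [   1.6258     1.4710     2.0387]
Δx = (I − A)⁻¹ Δd with Δd having +60 in the Sector 1 component and 0 elsewhere.
So Δx_1 = L_11 · (+60), where L_11 = adj(I−A)_11 / det(I−A) = 0.5800 / 0.19375.
Δx_1 = 0.5800 × (+60) / 0.19375 = 34.80 / 0.19375 ≈ 179.6.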